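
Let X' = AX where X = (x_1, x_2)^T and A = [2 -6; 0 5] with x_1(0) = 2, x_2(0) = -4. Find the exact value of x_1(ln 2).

A = [[2,-6],[0,5]]; eigenvalues λ = 2, 5.
Eigenvectors: (1,0) for λ=2, (-2,1) for λ=5.
From the initial condition, c_1 = -6, c_2 = -4.
x_1(ln 2) = (-6)(2^2)(1) + (-4)(2^5)(-2) = 232.

232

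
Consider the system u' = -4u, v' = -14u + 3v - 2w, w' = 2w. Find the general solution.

u(t) = C_1e^(-4t), v(t) = 2C_1e^(-4t) + C_2e^(3t) + 2C_3e^(2t), w(t) = C_3e^(2t)

Coefficient matrix A = [[-4, 0, 0], [-14, 3, -2], [0, 0, 2]].
det(A - λI) = 0 gives eigenvalues λ = -4, 3, 2.
For λ=-4: eigenvector (1,2,0).
For λ=3: eigenvector (0,1,0).
For λ=2: eigenvector (0,2,1).
General solution: C_1e^(-4t)(1,2,0) + C_2e^(3t)(0,1,0) + C_3e^(2t)(0,2,1).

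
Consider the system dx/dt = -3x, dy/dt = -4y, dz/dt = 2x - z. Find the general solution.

Coefficient matrix A = [[-3, 0, 0], [0, -4, 0], [2, 0, -1]].
det(A - λI) = 0 gives eigenvalues λ = -3, -1, -4.
For λ=-3: eigenvector (1,0,-1).
For λ=-1: eigenvector (0,0,1).
For λ=-4: eigenvector (0,1,0).
General solution: c_1e^(-3t)(1,0,-1) + c_2e^(-t)(0,0,1) + c_3e^(-4t)(0,1,0).

x(t) = c_1e^(-3t), y(t) = c_3e^(-4t), z(t) = -c_1e^(-3t) + c_2e^(-t)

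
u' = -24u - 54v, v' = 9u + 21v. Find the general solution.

Coefficient matrix A = [[-24, -54], [9, 21]].
Characteristic polynomial det(A - λI) = λ^2 + 3λ - 18 = 0.
Eigenvalues λ = 3, -6.
For λ=3: (A-λI) row 1 is [-27, -54], so an eigenvector is (-2, 1).
For λ=-6: (A-λI) row 1 is [-18, -54], so an eigenvector is (-3, 1).
General solution: K_1e^(3t)(-2,1) + K_2e^(-6t)(-3,1).

u(t) = -2K_1e^(3t) - 3K_2e^(-6t), v(t) = K_1e^(3t) + K_2e^(-6t)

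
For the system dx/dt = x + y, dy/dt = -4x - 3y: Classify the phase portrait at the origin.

A = [[1,1],[-4,-3]]; det(A-λI) = λ^2 + 2λ + 1.
repeated λ = -1 with a single eigenvector.

stable improper node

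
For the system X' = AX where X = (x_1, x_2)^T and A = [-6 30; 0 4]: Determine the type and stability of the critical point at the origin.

saddle

A = [[-6,30],[0,4]]; det(A-λI) = λ^2 + 2λ - 24.
λ = -6, 4: opposite signs.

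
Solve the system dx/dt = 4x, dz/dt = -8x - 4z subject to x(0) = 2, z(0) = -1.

x(t) = 2e^(4t), z(t) = -2e^(4t) + e^(-4t)

Coefficient matrix A = [[4, 0], [-8, -4]].
Characteristic polynomial det(A - λI) = λ^2 - 16 = 0.
Eigenvalues λ = -4, 4.
For λ=-4: (A-λI) row 1 is [8, 0], so an eigenvector is (0, 1).
For λ=4: (A-λI) row 2 is [-8, -8], so an eigenvector is (-1, 1).
General solution: c_1e^(-4t)(0,1) + c_2e^(4t)(-1,1).
Applying x(0)=2, z(0)=-1 gives c_1=1, c_2=-2.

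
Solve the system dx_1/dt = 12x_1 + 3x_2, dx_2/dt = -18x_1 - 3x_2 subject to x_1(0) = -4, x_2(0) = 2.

Coefficient matrix A = [[12, 3], [-18, -3]].
Characteristic polynomial det(A - λI) = λ^2 - 9λ + 18 = 0.
Eigenvalues λ = 3, 6.
For λ=3: (A-λI) row 1 is [9, 3], so an eigenvector is (-1, 3).
For λ=6: (A-λI) row 1 is [6, 3], so an eigenvector is (-1, 2).
General solution: K_1e^(3t)(-1,3) + K_2e^(6t)(-1,2).
Applying x_1(0)=-4, x_2(0)=2 gives K_1=-6, K_2=10.

x_1(t) = -10e^(6t) + 6e^(3t), x_2(t) = 20e^(6t) - 18e^(3t)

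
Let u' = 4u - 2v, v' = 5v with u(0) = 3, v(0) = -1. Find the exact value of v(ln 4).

A = [[4,-2],[0,5]]; eigenvalues λ = 5, 4.
Eigenvectors: (-2,1) for λ=5, (1,0) for λ=4.
From the initial condition, c_1 = -1, c_2 = 1.
v(ln 4) = (-1)(4^5)(1) + (1)(4^4)(0) = -1024.

-1024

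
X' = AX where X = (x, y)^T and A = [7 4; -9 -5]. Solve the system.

Coefficient matrix A = [[7, 4], [-9, -5]].
Characteristic polynomial det(A - λI) = λ^2 - 2λ + 1 = 0.
Single eigenvalue λ = 1 with algebraic multiplicity 2.
Eigenvector v = (2,-3); generalized eigenvector w with (A-λI)w=v is (-1,2).
General solution: e^(t)[c_1·v + c_2·(t·v + w)].

x(t) = 2c_1e^(t) + 2c_2te^(t) - c_2e^(t), y(t) = -3c_1e^(t) - 3c_2te^(t) + 2c_2e^(t)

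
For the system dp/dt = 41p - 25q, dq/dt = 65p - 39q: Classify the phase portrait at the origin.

unstable spiral

A = [[41,-25],[65,-39]]; det(A-λI) = λ^2 - 2λ + 26.
λ = 1 ± 5i: positive real part.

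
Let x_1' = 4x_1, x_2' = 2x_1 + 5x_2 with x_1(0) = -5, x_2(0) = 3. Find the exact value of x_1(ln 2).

-80

A = [[4,0],[2,5]]; eigenvalues λ = 4, 5.
Eigenvectors: (-1,2) for λ=4, (0,1) for λ=5.
From the initial condition, c_1 = 5, c_2 = -7.
x_1(ln 2) = (5)(2^4)(-1) + (-7)(2^5)(0) = -80.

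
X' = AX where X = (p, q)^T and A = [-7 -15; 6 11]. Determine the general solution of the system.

Coefficient matrix A = [[-7, -15], [6, 11]].
Characteristic polynomial det(A - λI) = λ^2 - 4λ + 13 = 0.
Eigenvalues λ = 2 ± 3i (complex conjugate pair).
For λ=2+3i: an eigenvector is (2,-1) - i(-1,1) = (2 + i, -1 - i).
A real fundamental pair from Re and Im of e^((2+3i)t)v: X_1 = e^(2t)(cos(3t)·(2,-1) + sin(3t)·(-1,1)), X_2 = e^(2t)(sin(3t)·(2,-1) - cos(3t)·(-1,1)).
General solution: C_1X_1 + C_2X_2.

p(t) = -C_1e^(2t)sin(3t) + 2C_1e^(2t)cos(3t) + 2C_2e^(2t)sin(3t) + C_2e^(2t)cos(3t), q(t) = C_1e^(2t)sin(3t) - C_1e^(2t)cos(3t) - C_2e^(2t)sin(3t) - C_2e^(2t)cos(3t)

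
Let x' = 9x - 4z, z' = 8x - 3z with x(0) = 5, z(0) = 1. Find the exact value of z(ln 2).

272

A = [[9,-4],[8,-3]]; eigenvalues λ = 1, 5.
Eigenvectors: (-1,-2) for λ=1, (1,1) for λ=5.
From the initial condition, c_1 = 4, c_2 = 9.
z(ln 2) = (4)(2^1)(-2) + (9)(2^5)(1) = 272.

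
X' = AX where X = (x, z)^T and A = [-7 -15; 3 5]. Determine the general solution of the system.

Coefficient matrix A = [[-7, -15], [3, 5]].
Characteristic polynomial det(A - λI) = λ^2 + 2λ + 10 = 0.
Eigenvalues λ = -1 ± 3i (complex conjugate pair).
For λ=-1+3i: an eigenvector is (-1,0) - i(2,-1) = (-1 - 2i, 0 + i).
A real fundamental pair from Re and Im of e^((-1+3i)t)v: X_1 = e^(-t)(cos(3t)·(-1,0) + sin(3t)·(2,-1)), X_2 = e^(-t)(sin(3t)·(-1,0) - cos(3t)·(2,-1)).
General solution: C_1X_1 + C_2X_2.

x(t) = 2C_1e^(-t)sin(3t) - C_1e^(-t)cos(3t) - C_2e^(-t)sin(3t) - 2C_2e^(-t)cos(3t), z(t) = -C_1e^(-t)sin(3t) + C_2e^(-t)cos(3t)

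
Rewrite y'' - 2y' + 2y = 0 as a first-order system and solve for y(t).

Let x_1 = y, x_2 = y'. Then x_1' = x_2 and x_2' = -2x_1 + 2x_2.
A = [[0,1],[-2,2]]; det(A-λI) = λ^2 - 2λ + 2.
Eigenvalues λ = 1 ± i.

y(t) = K_1e^(t)cos(t) + K_2e^(t)sin(t)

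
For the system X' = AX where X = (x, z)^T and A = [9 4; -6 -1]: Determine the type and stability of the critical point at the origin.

unstable node

A = [[9,4],[-6,-1]]; det(A-λI) = λ^2 - 8λ + 15.
λ = 5, 3: both positive.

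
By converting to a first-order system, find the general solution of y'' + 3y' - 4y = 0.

y(t) = C_1e^(-4t) + C_2e^(t)

Let x_1 = y, x_2 = y'. Then x_1' = x_2 and x_2' = 4x_1 - 3x_2.
A = [[0,1],[4,-3]]; det(A-λI) = λ^2 + 3λ - 4.
Eigenvalues λ = -4, 1 with eigenvectors (1,-4), (1,1).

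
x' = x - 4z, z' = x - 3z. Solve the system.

Coefficient matrix A = [[1, -4], [1, -3]].
Characteristic polynomial det(A - λI) = λ^2 + 2λ + 1 = 0.
Single eigenvalue λ = -1 with algebraic multiplicity 2.
Eigenvector v = (-2,-1); generalized eigenvector w with (A-λI)w=v is (-1,0).
General solution: e^(-t)[K_1·v + K_2·(t·v + w)].

x(t) = -2K_1e^(-t) - 2K_2te^(-t) - K_2e^(-t), z(t) = -K_1e^(-t) - K_2te^(-t)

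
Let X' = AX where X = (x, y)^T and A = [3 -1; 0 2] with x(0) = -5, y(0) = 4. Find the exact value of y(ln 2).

16

A = [[3,-1],[0,2]]; eigenvalues λ = 3, 2.
Eigenvectors: (1,0) for λ=3, (-1,-1) for λ=2.
From the initial condition, c_1 = -9, c_2 = -4.
y(ln 2) = (-9)(2^3)(0) + (-4)(2^2)(-1) = 16.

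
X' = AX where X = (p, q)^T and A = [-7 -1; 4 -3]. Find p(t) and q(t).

p(t) = c_1e^(-5t) + c_2te^(-5t) + c_2e^(-5t), q(t) = -2c_1e^(-5t) - 2c_2te^(-5t) - 3c_2e^(-5t)

Coefficient matrix A = [[-7, -1], [4, -3]].
Characteristic polynomial det(A - λI) = λ^2 + 10λ + 25 = 0.
Single eigenvalue λ = -5 with algebraic multiplicity 2.
Eigenvector v = (1,-2); generalized eigenvector w with (A-λI)w=v is (1,-3).
General solution: e^(-5t)[c_1·v + c_2·(t·v + w)].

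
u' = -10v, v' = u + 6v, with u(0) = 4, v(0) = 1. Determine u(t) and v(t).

Coefficient matrix A = [[0, -10], [1, 6]].
Characteristic polynomial det(A - λI) = λ^2 - 6λ + 10 = 0.
Eigenvalues λ = 3 ± i (complex conjugate pair).
For λ=3+i: an eigenvector is (3,-1) - i(1,0) = (3 - i, -1).
A real fundamental pair from Re and Im of e^((3+i)t)v: X_1 = e^(3t)(cos(t)·(3,-1) + sin(t)·(1,0)), X_2 = e^(3t)(sin(t)·(3,-1) - cos(t)·(1,0)).
General solution: c_1X_1 + c_2X_2.
Applying u(0)=4, v(0)=1 gives c_1=-1, c_2=-7.

u(t) = -22e^(3t)sin(t) + 4e^(3t)cos(t), v(t) = 7e^(3t)sin(t) + e^(3t)cos(t)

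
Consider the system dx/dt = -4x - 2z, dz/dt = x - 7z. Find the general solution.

x(t) = -C_1e^(-6t) - 2C_2e^(-5t), z(t) = -C_1e^(-6t) - C_2e^(-5t)

Coefficient matrix A = [[-4, -2], [1, -7]].
Characteristic polynomial det(A - λI) = λ^2 + 11λ + 30 = 0.
Eigenvalues λ = -6, -5.
For λ=-6: (A-λI) row 1 is [2, -2], so an eigenvector is (-1, -1).
For λ=-5: (A-λI) row 1 is [1, -2], so an eigenvector is (-2, -1).
General solution: C_1e^(-6t)(-1,-1) + C_2e^(-5t)(-2,-1).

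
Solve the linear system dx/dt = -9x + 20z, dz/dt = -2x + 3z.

Coefficient matrix A = [[-9, 20], [-2, 3]].
Characteristic polynomial det(A - λI) = λ^2 + 6λ + 13 = 0.
Eigenvalues λ = -3 ± 2i (complex conjugate pair).
For λ=-3+2i: an eigenvector is (-3,-1) - i(-1,0) = (-3 + i, -1).
A real fundamental pair from Re and Im of e^((-3+2i)t)v: X_1 = e^(-3t)(cos(2t)·(-3,-1) + sin(2t)·(-1,0)), X_2 = e^(-3t)(sin(2t)·(-3,-1) - cos(2t)·(-1,0)).
General solution: c_1X_1 + c_2X_2.

x(t) = -c_1e^(-3t)sin(2t) - 3c_1e^(-3t)cos(2t) - 3c_2e^(-3t)sin(2t) + c_2e^(-3t)cos(2t), z(t) = -c_1e^(-3t)cos(2t) - c_2e^(-3t)sin(2t)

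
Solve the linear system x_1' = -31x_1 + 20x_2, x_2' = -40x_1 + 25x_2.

Coefficient matrix A = [[-31, 20], [-40, 25]].
Characteristic polynomial det(A - λI) = λ^2 + 6λ + 25 = 0.
Eigenvalues λ = -3 ± 4i (complex conjugate pair).
For λ=-3+4i: an eigenvector is (-2,-3) - i(-1,-1) = (-2 + i, -3 + i).
A real fundamental pair from Re and Im of e^((-3+4i)t)v: X_1 = e^(-3t)(cos(4t)·(-2,-3) + sin(4t)·(-1,-1)), X_2 = e^(-3t)(sin(4t)·(-2,-3) - cos(4t)·(-1,-1)).
General solution: K_1X_1 + K_2X_2.

x_1(t) = -K_1e^(-3t)sin(4t) - 2K_1e^(-3t)cos(4t) - 2K_2e^(-3t)sin(4t) + K_2e^(-3t)cos(4t), x_2(t) = -K_1e^(-3t)sin(4t) - 3K_1e^(-3t)cos(4t) - 3K_2e^(-3t)sin(4t) + K_2e^(-3t)cos(4t)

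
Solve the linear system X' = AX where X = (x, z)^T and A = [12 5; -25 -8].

x(t) = C_1e^(2t)sin(5t) - C_2e^(2t)cos(5t), z(t) = -2C_1e^(2t)sin(5t) + C_1e^(2t)cos(5t) + C_2e^(2t)sin(5t) + 2C_2e^(2t)cos(5t)

Coefficient matrix A = [[12, 5], [-25, -8]].
Characteristic polynomial det(A - λI) = λ^2 - 4λ + 29 = 0.
Eigenvalues λ = 2 ± 5i (complex conjugate pair).
For λ=2+5i: an eigenvector is (0,1) - i(1,-2) = (0 - i, 1 + 2i).
A real fundamental pair from Re and Im of e^((2+5i)t)v: X_1 = e^(2t)(cos(5t)·(0,1) + sin(5t)·(1,-2)), X_2 = e^(2t)(sin(5t)·(0,1) - cos(5t)·(1,-2)).
General solution: C_1X_1 + C_2X_2.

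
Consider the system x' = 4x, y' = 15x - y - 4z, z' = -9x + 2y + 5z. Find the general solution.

x(t) = c_1e^(4t), y(t) = 7c_1e^(4t) + c_2e^(3t) + 2c_3e^(t), z(t) = -5c_1e^(4t) - c_2e^(3t) - c_3e^(t)

Coefficient matrix A = [[4, 0, 0], [15, -1, -4], [-9, 2, 5]].
det(A - λI) = 0 gives eigenvalues λ = 4, 3, 1.
For λ=4: eigenvector (1,7,-5).
For λ=3: eigenvector (0,1,-1).
For λ=1: eigenvector (0,2,-1).
General solution: c_1e^(4t)(1,7,-5) + c_2e^(3t)(0,1,-1) + c_3e^(t)(0,2,-1).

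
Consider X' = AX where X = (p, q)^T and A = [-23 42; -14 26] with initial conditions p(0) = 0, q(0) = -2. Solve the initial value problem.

p(t) = -12e^(5t) + 12e^(-2t), q(t) = -8e^(5t) + 6e^(-2t)

Coefficient matrix A = [[-23, 42], [-14, 26]].
Characteristic polynomial det(A - λI) = λ^2 - 3λ - 10 = 0.
Eigenvalues λ = -2, 5.
For λ=-2: (A-λI) row 1 is [-21, 42], so an eigenvector is (2, 1).
For λ=5: (A-λI) row 1 is [-28, 42], so an eigenvector is (3, 2).
General solution: C_1e^(-2t)(2,1) + C_2e^(5t)(3,2).
Applying p(0)=0, q(0)=-2 gives C_1=6, C_2=-4.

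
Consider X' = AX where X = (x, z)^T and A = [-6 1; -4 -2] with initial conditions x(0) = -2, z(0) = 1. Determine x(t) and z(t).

x(t) = 5te^(-4t) - 2e^(-4t), z(t) = 10te^(-4t) + e^(-4t)

Coefficient matrix A = [[-6, 1], [-4, -2]].
Characteristic polynomial det(A - λI) = λ^2 + 8λ + 16 = 0.
Single eigenvalue λ = -4 with algebraic multiplicity 2.
Eigenvector v = (-1,-2); generalized eigenvector w with (A-λI)w=v is (-1,-3).
General solution: e^(-4t)[C_1·v + C_2·(t·v + w)].
Applying x(0)=-2, z(0)=1 gives C_1=7, C_2=-5.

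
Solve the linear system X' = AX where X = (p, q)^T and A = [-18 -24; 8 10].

Coefficient matrix A = [[-18, -24], [8, 10]].
Characteristic polynomial det(A - λI) = λ^2 + 8λ + 12 = 0.
Eigenvalues λ = -2, -6.
For λ=-2: (A-λI) row 1 is [-16, -24], so an eigenvector is (-3, 2).
For λ=-6: (A-λI) row 1 is [-12, -24], so an eigenvector is (-2, 1).
General solution: C_1e^(-2t)(-3,2) + C_2e^(-6t)(-2,1).

p(t) = -3C_1e^(-2t) - 2C_2e^(-6t), q(t) = 2C_1e^(-2t) + C_2e^(-6t)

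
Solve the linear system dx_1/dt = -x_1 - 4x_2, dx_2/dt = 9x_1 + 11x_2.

x_1(t) = 2c_1e^(5t) + 2c_2te^(5t) + c_2e^(5t), x_2(t) = -3c_1e^(5t) - 3c_2te^(5t) - 2c_2e^(5t)

Coefficient matrix A = [[-1, -4], [9, 11]].
Characteristic polynomial det(A - λI) = λ^2 - 10λ + 25 = 0.
Single eigenvalue λ = 5 with algebraic multiplicity 2.
Eigenvector v = (2,-3); generalized eigenvector w with (A-λI)w=v is (1,-2).
General solution: e^(5t)[c_1·v + c_2·(t·v + w)].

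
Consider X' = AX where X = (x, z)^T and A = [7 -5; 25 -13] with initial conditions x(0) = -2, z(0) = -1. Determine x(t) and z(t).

x(t) = -3e^(-3t)sin(5t) - 2e^(-3t)cos(5t), z(t) = -8e^(-3t)sin(5t) - e^(-3t)cos(5t)

Coefficient matrix A = [[7, -5], [25, -13]].
Characteristic polynomial det(A - λI) = λ^2 + 6λ + 34 = 0.
Eigenvalues λ = -3 ± 5i (complex conjugate pair).
For λ=-3+5i: an eigenvector is (1,2) - i(0,1) = (1, 2 - i).
A real fundamental pair from Re and Im of e^((-3+5i)t)v: X_1 = e^(-3t)(cos(5t)·(1,2) + sin(5t)·(0,1)), X_2 = e^(-3t)(sin(5t)·(1,2) - cos(5t)·(0,1)).
General solution: c_1X_1 + c_2X_2.
Applying x(0)=-2, z(0)=-1 gives c_1=-2, c_2=-3.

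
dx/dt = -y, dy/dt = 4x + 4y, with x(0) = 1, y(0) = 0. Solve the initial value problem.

x(t) = -2te^(2t) + e^(2t), y(t) = 4te^(2t)

Coefficient matrix A = [[0, -1], [4, 4]].
Characteristic polynomial det(A - λI) = λ^2 - 4λ + 4 = 0.
Single eigenvalue λ = 2 with algebraic multiplicity 2.
Eigenvector v = (1,-2); generalized eigenvector w with (A-λI)w=v is (-2,3).
General solution: e^(2t)[K_1·v + K_2·(t·v + w)].
Applying x(0)=1, y(0)=0 gives K_1=-3, K_2=-2.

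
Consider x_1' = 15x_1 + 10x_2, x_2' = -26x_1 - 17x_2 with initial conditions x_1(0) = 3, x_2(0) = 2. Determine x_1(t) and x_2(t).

x_1(t) = 34e^(-t)sin(2t) + 3e^(-t)cos(2t), x_2(t) = -55e^(-t)sin(2t) + 2e^(-t)cos(2t)

Coefficient matrix A = [[15, 10], [-26, -17]].
Characteristic polynomial det(A - λI) = λ^2 + 2λ + 5 = 0.
Eigenvalues λ = -1 ± 2i (complex conjugate pair).
For λ=-1+2i: an eigenvector is (1,-2) - i(-2,3) = (1 + 2i, -2 - 3i).
A real fundamental pair from Re and Im of e^((-1+2i)t)v: X_1 = e^(-t)(cos(2t)·(1,-2) + sin(2t)·(-2,3)), X_2 = e^(-t)(sin(2t)·(1,-2) - cos(2t)·(-2,3)).
General solution: c_1X_1 + c_2X_2.
Applying x_1(0)=3, x_2(0)=2 gives c_1=-13, c_2=8.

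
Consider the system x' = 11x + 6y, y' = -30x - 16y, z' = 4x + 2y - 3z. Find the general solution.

x(t) = 2C_1e^(-4t) + C_3e^(-t), y(t) = -5C_1e^(-4t) - 2C_3e^(-t), z(t) = 2C_1e^(-4t) + C_2e^(-3t)

Coefficient matrix A = [[11, 6, 0], [-30, -16, 0], [4, 2, -3]].
det(A - λI) = 0 gives eigenvalues λ = -4, -3, -1.
For λ=-4: eigenvector (2,-5,2).
For λ=-3: eigenvector (0,0,1).
For λ=-1: eigenvector (1,-2,0).
General solution: C_1e^(-4t)(2,-5,2) + C_2e^(-3t)(0,0,1) + C_3e^(-t)(1,-2,0).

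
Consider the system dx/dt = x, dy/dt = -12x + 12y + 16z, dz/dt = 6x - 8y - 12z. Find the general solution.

x(t) = K_2e^(t), y(t) = -K_1e^(-4t) + 4K_2e^(t) - 2K_3e^(4t), z(t) = K_1e^(-4t) - 2K_2e^(t) + K_3e^(4t)

Coefficient matrix A = [[1, 0, 0], [-12, 12, 16], [6, -8, -12]].
det(A - λI) = 0 gives eigenvalues λ = -4, 1, 4.
For λ=-4: eigenvector (0,-1,1).
For λ=1: eigenvector (1,4,-2).
For λ=4: eigenvector (0,-2,1).
General solution: K_1e^(-4t)(0,-1,1) + K_2e^(t)(1,4,-2) + K_3e^(4t)(0,-2,1).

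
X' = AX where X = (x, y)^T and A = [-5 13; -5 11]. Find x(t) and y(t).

Coefficient matrix A = [[-5, 13], [-5, 11]].
Characteristic polynomial det(A - λI) = λ^2 - 6λ + 10 = 0.
Eigenvalues λ = 3 ± i (complex conjugate pair).
For λ=3+i: an eigenvector is (-3,-2) - i(-2,-1) = (-3 + 2i, -2 + i).
A real fundamental pair from Re and Im of e^((3+i)t)v: X_1 = e^(3t)(cos(t)·(-3,-2) + sin(t)·(-2,-1)), X_2 = e^(3t)(sin(t)·(-3,-2) - cos(t)·(-2,-1)).
General solution: K_1X_1 + K_2X_2.

x(t) = -2K_1e^(3t)sin(t) - 3K_1e^(3t)cos(t) - 3K_2e^(3t)sin(t) + 2K_2e^(3t)cos(t), y(t) = -K_1e^(3t)sin(t) - 2K_1e^(3t)cos(t) - 2K_2e^(3t)sin(t) + K_2e^(3t)cos(t)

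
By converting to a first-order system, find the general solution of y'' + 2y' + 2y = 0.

y(t) = c_1e^(-t)cos(t) + c_2e^(-t)sin(t)

Let x_1 = y, x_2 = y'. Then x_1' = x_2 and x_2' = -2x_1 - 2x_2.
A = [[0,1],[-2,-2]]; det(A-λI) = λ^2 + 2λ + 2.
Eigenvalues λ = -1 ± i.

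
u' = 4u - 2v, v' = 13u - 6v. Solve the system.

u(t) = -C_1e^(-t)sin(t) - C_1e^(-t)cos(t) - C_2e^(-t)sin(t) + C_2e^(-t)cos(t), v(t) = -3C_1e^(-t)sin(t) - 2C_1e^(-t)cos(t) - 2C_2e^(-t)sin(t) + 3C_2e^(-t)cos(t)

Coefficient matrix A = [[4, -2], [13, -6]].
Characteristic polynomial det(A - λI) = λ^2 + 2λ + 2 = 0.
Eigenvalues λ = -1 ± i (complex conjugate pair).
For λ=-1+i: an eigenvector is (-1,-2) - i(-1,-3) = (-1 + i, -2 + 3i).
A real fundamental pair from Re and Im of e^((-1+i)t)v: X_1 = e^(-t)(cos(t)·(-1,-2) + sin(t)·(-1,-3)), X_2 = e^(-t)(sin(t)·(-1,-2) - cos(t)·(-1,-3)).
General solution: C_1X_1 + C_2X_2.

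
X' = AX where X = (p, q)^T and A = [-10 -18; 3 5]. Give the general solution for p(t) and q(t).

Coefficient matrix A = [[-10, -18], [3, 5]].
Characteristic polynomial det(A - λI) = λ^2 + 5λ + 4 = 0.
Eigenvalues λ = -1, -4.
For λ=-1: (A-λI) row 1 is [-9, -18], so an eigenvector is (-2, 1).
For λ=-4: (A-λI) row 1 is [-6, -18], so an eigenvector is (-3, 1).
General solution: K_1e^(-t)(-2,1) + K_2e^(-4t)(-3,1).

p(t) = -2K_1e^(-t) - 3K_2e^(-4t), q(t) = K_1e^(-t) + K_2e^(-4t)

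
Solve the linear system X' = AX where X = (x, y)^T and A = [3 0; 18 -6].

Coefficient matrix A = [[3, 0], [18, -6]].
Characteristic polynomial det(A - λI) = λ^2 + 3λ - 18 = 0.
Eigenvalues λ = 3, -6.
For λ=3: (A-λI) row 2 is [18, -9], so an eigenvector is (-1, -2).
For λ=-6: (A-λI) row 1 is [9, 0], so an eigenvector is (0, 1).
General solution: K_1e^(3t)(-1,-2) + K_2e^(-6t)(0,1).

x(t) = -K_1e^(3t), y(t) = -2K_1e^(3t) + K_2e^(-6t)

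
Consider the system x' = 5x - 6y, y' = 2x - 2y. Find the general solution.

Coefficient matrix A = [[5, -6], [2, -2]].
Characteristic polynomial det(A - λI) = λ^2 - 3λ + 2 = 0.
Eigenvalues λ = 2, 1.
For λ=2: (A-λI) row 1 is [3, -6], so an eigenvector is (2, 1).
For λ=1: (A-λI) row 1 is [4, -6], so an eigenvector is (3, 2).
General solution: c_1e^(2t)(2,1) + c_2e^(t)(3,2).

x(t) = 2c_1e^(2t) + 3c_2e^(t), y(t) = c_1e^(2t) + 2c_2e^(t)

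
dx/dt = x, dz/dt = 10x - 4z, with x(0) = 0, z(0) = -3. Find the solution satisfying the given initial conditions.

x(t) = 0, z(t) = -3e^(-4t)

Coefficient matrix A = [[1, 0], [10, -4]].
Characteristic polynomial det(A - λI) = λ^2 + 3λ - 4 = 0.
Eigenvalues λ = -4, 1.
For λ=-4: (A-λI) row 1 is [5, 0], so an eigenvector is (0, 1).
For λ=1: (A-λI) row 2 is [10, -5], so an eigenvector is (1, 2).
General solution: K_1e^(-4t)(0,1) + K_2e^(t)(1,2).
Applying x(0)=0, z(0)=-3 gives K_1=-3, K_2=0.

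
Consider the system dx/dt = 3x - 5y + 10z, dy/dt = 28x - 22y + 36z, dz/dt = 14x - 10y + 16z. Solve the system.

x(t) = C_1e^(3t) + C_2e^(-2t), y(t) = 4C_1e^(3t) + 5C_2e^(-2t) + 2C_3e^(-4t), z(t) = 2C_1e^(3t) + 2C_2e^(-2t) + C_3e^(-4t)

Coefficient matrix A = [[3, -5, 10], [28, -22, 36], [14, -10, 16]].
det(A - λI) = 0 gives eigenvalues λ = 3, -2, -4.
For λ=3: eigenvector (1,4,2).
For λ=-2: eigenvector (1,5,2).
For λ=-4: eigenvector (0,2,1).
General solution: C_1e^(3t)(1,4,2) + C_2e^(-2t)(1,5,2) + C_3e^(-4t)(0,2,1).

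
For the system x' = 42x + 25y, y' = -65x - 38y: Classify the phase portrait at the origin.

unstable spiral

A = [[42,25],[-65,-38]]; det(A-λI) = λ^2 - 4λ + 29.
λ = 2 ± 5i: positive real part.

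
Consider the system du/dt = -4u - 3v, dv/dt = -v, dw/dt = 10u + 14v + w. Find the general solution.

Coefficient matrix A = [[-4, -3, 0], [0, -1, 0], [10, 14, 1]].
det(A - λI) = 0 gives eigenvalues λ = -4, 1, -1.
For λ=-4: eigenvector (1,0,-2).
For λ=1: eigenvector (0,0,1).
For λ=-1: eigenvector (-1,1,-2).
General solution: K_1e^(-4t)(1,0,-2) + K_2e^(t)(0,0,1) + K_3e^(-t)(-1,1,-2).

u(t) = K_1e^(-4t) - K_3e^(-t), v(t) = K_3e^(-t), w(t) = -2K_1e^(-4t) + K_2e^(t) - 2K_3e^(-t)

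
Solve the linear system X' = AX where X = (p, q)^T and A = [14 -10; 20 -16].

p(t) = c_1e^(-6t) + c_2e^(4t), q(t) = 2c_1e^(-6t) + c_2e^(4t)

Coefficient matrix A = [[14, -10], [20, -16]].
Characteristic polynomial det(A - λI) = λ^2 + 2λ - 24 = 0.
Eigenvalues λ = -6, 4.
For λ=-6: (A-λI) row 1 is [20, -10], so an eigenvector is (1, 2).
For λ=4: (A-λI) row 1 is [10, -10], so an eigenvector is (1, 1).
General solution: c_1e^(-6t)(1,2) + c_2e^(4t)(1,1).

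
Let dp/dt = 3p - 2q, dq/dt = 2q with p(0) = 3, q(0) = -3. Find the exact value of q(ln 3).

-27

A = [[3,-2],[0,2]]; eigenvalues λ = 2, 3.
Eigenvectors: (-2,-1) for λ=2, (1,0) for λ=3.
From the initial condition, c_1 = 3, c_2 = 9.
q(ln 3) = (3)(3^2)(-1) + (9)(3^3)(0) = -27.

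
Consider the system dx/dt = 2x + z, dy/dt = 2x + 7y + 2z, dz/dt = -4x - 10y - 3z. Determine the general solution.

x(t) = -K_1e^(t) - K_2e^(3t) + 5K_3e^(2t), y(t) = K_2e^(3t) - 2K_3e^(2t), z(t) = K_1e^(t) - K_2e^(3t)

Coefficient matrix A = [[2, 0, 1], [2, 7, 2], [-4, -10, -3]].
det(A - λI) = 0 gives eigenvalues λ = 1, 3, 2.
For λ=1: eigenvector (-1,0,1).
For λ=3: eigenvector (-1,1,-1).
For λ=2: eigenvector (5,-2,0).
General solution: K_1e^(t)(-1,0,1) + K_2e^(3t)(-1,1,-1) + K_3e^(2t)(5,-2,0).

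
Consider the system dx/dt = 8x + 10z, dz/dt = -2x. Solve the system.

x(t) = C_1e^(4t)sin(2t) - 2C_1e^(4t)cos(2t) - 2C_2e^(4t)sin(2t) - C_2e^(4t)cos(2t), z(t) = C_1e^(4t)cos(2t) + C_2e^(4t)sin(2t)

Coefficient matrix A = [[8, 10], [-2, 0]].
Characteristic polynomial det(A - λI) = λ^2 - 8λ + 20 = 0.
Eigenvalues λ = 4 ± 2i (complex conjugate pair).
For λ=4+2i: an eigenvector is (-2,1) - i(1,0) = (-2 - i, 1).
A real fundamental pair from Re and Im of e^((4+2i)t)v: X_1 = e^(4t)(cos(2t)·(-2,1) + sin(2t)·(1,0)), X_2 = e^(4t)(sin(2t)·(-2,1) - cos(2t)·(1,0)).
General solution: C_1X_1 + C_2X_2.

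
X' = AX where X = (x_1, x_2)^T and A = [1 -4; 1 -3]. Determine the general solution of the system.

Coefficient matrix A = [[1, -4], [1, -3]].
Characteristic polynomial det(A - λI) = λ^2 + 2λ + 1 = 0.
Single eigenvalue λ = -1 with algebraic multiplicity 2.
Eigenvector v = (-2,-1); generalized eigenvector w with (A-λI)w=v is (3,2).
General solution: e^(-t)[C_1·v + C_2·(t·v + w)].

x_1(t) = -2C_1e^(-t) - 2C_2te^(-t) + 3C_2e^(-t), x_2(t) = -C_1e^(-t) - C_2te^(-t) + 2C_2e^(-t)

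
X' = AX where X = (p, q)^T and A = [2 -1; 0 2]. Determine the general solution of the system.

Coefficient matrix A = [[2, -1], [0, 2]].
Characteristic polynomial det(A - λI) = λ^2 - 4λ + 4 = 0.
Single eigenvalue λ = 2 with algebraic multiplicity 2.
Eigenvector v = (-1,0); generalized eigenvector w with (A-λI)w=v is (3,1).
General solution: e^(2t)[c_1·v + c_2·(t·v + w)].

p(t) = -c_1e^(2t) - c_2te^(2t) + 3c_2e^(2t), q(t) = c_2e^(2t)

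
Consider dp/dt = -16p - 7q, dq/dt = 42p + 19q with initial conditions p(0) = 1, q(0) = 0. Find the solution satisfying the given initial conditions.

Coefficient matrix A = [[-16, -7], [42, 19]].
Characteristic polynomial det(A - λI) = λ^2 - 3λ - 10 = 0.
Eigenvalues λ = -2, 5.
For λ=-2: (A-λI) row 1 is [-14, -7], so an eigenvector is (1, -2).
For λ=5: (A-λI) row 1 is [-21, -7], so an eigenvector is (-1, 3).
General solution: c_1e^(-2t)(1,-2) + c_2e^(5t)(-1,3).
Applying p(0)=1, q(0)=0 gives c_1=3, c_2=2.

p(t) = -2e^(5t) + 3e^(-2t), q(t) = 6e^(5t) - 6e^(-2t)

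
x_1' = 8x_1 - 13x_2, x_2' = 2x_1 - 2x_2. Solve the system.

Coefficient matrix A = [[8, -13], [2, -2]].
Characteristic polynomial det(A - λI) = λ^2 - 6λ + 10 = 0.
Eigenvalues λ = 3 ± i (complex conjugate pair).
For λ=3+i: an eigenvector is (-2,-1) - i(3,1) = (-2 - 3i, -1 - i).
A real fundamental pair from Re and Im of e^((3+i)t)v: X_1 = e^(3t)(cos(t)·(-2,-1) + sin(t)·(3,1)), X_2 = e^(3t)(sin(t)·(-2,-1) - cos(t)·(3,1)).
General solution: C_1X_1 + C_2X_2.

x_1(t) = 3C_1e^(3t)sin(t) - 2C_1e^(3t)cos(t) - 2C_2e^(3t)sin(t) - 3C_2e^(3t)cos(t), x_2(t) = C_1e^(3t)sin(t) - C_1e^(3t)cos(t) - C_2e^(3t)sin(t) - C_2e^(3t)cos(t)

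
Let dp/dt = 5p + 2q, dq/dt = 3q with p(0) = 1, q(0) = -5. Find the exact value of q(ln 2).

A = [[5,2],[0,3]]; eigenvalues λ = 5, 3.
Eigenvectors: (-1,0) for λ=5, (1,-1) for λ=3.
From the initial condition, c_1 = 4, c_2 = 5.
q(ln 2) = (4)(2^5)(0) + (5)(2^3)(-1) = -40.

-40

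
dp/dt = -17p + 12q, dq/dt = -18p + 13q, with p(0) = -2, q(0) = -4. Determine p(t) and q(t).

Coefficient matrix A = [[-17, 12], [-18, 13]].
Characteristic polynomial det(A - λI) = λ^2 + 4λ - 5 = 0.
Eigenvalues λ = 1, -5.
For λ=1: (A-λI) row 1 is [-18, 12], so an eigenvector is (-2, -3).
For λ=-5: (A-λI) row 1 is [-12, 12], so an eigenvector is (-1, -1).
General solution: K_1e^(t)(-2,-3) + K_2e^(-5t)(-1,-1).
Applying p(0)=-2, q(0)=-4 gives K_1=2, K_2=-2.

p(t) = -4e^(t) + 2e^(-5t), q(t) = -6e^(t) + 2e^(-5t)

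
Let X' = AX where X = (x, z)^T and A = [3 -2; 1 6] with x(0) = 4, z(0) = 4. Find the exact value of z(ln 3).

A = [[3,-2],[1,6]]; eigenvalues λ = 4, 5.
Eigenvectors: (2,-1) for λ=4, (-1,1) for λ=5.
From the initial condition, c_1 = 8, c_2 = 12.
z(ln 3) = (8)(3^4)(-1) + (12)(3^5)(1) = 2268.

2268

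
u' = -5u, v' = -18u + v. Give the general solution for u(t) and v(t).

Coefficient matrix A = [[-5, 0], [-18, 1]].
Characteristic polynomial det(A - λI) = λ^2 + 4λ - 5 = 0.
Eigenvalues λ = -5, 1.
For λ=-5: (A-λI) row 2 is [-18, 6], so an eigenvector is (1, 3).
For λ=1: (A-λI) row 1 is [-6, 0], so an eigenvector is (0, 1).
General solution: C_1e^(-5t)(1,3) + C_2e^(t)(0,1).

u(t) = C_1e^(-5t), v(t) = 3C_1e^(-5t) + C_2e^(t)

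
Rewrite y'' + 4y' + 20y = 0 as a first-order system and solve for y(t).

Let x_1 = y, x_2 = y'. Then x_1' = x_2 and x_2' = -20x_1 - 4x_2.
A = [[0,1],[-20,-4]]; det(A-λI) = λ^2 + 4λ + 20.
Eigenvalues λ = -2 ± 4i.

y(t) = C_1e^(-2t)cos(4t) + C_2e^(-2t)sin(4t)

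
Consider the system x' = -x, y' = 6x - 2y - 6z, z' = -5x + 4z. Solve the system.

Coefficient matrix A = [[-1, 0, 0], [6, -2, -6], [-5, 0, 4]].
det(A - λI) = 0 gives eigenvalues λ = -2, 4, -1.
For λ=-2: eigenvector (0,1,0).
For λ=4: eigenvector (0,1,-1).
For λ=-1: eigenvector (1,0,1).
General solution: K_1e^(-2t)(0,1,0) + K_2e^(4t)(0,1,-1) + K_3e^(-t)(1,0,1).

x(t) = K_3e^(-t), y(t) = K_1e^(-2t) + K_2e^(4t), z(t) = -K_2e^(4t) + K_3e^(-t)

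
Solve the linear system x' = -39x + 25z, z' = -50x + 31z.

x(t) = -C_1e^(-4t)sin(5t) - 2C_1e^(-4t)cos(5t) - 2C_2e^(-4t)sin(5t) + C_2e^(-4t)cos(5t), z(t) = -C_1e^(-4t)sin(5t) - 3C_1e^(-4t)cos(5t) - 3C_2e^(-4t)sin(5t) + C_2e^(-4t)cos(5t)

Coefficient matrix A = [[-39, 25], [-50, 31]].
Characteristic polynomial det(A - λI) = λ^2 + 8λ + 41 = 0.
Eigenvalues λ = -4 ± 5i (complex conjugate pair).
For λ=-4+5i: an eigenvector is (-2,-3) - i(-1,-1) = (-2 + i, -3 + i).
A real fundamental pair from Re and Im of e^((-4+5i)t)v: X_1 = e^(-4t)(cos(5t)·(-2,-3) + sin(5t)·(-1,-1)), X_2 = e^(-4t)(sin(5t)·(-2,-3) - cos(5t)·(-1,-1)).
General solution: C_1X_1 + C_2X_2.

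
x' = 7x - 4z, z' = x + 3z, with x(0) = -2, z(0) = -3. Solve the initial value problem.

Coefficient matrix A = [[7, -4], [1, 3]].
Characteristic polynomial det(A - λI) = λ^2 - 10λ + 25 = 0.
Single eigenvalue λ = 5 with algebraic multiplicity 2.
Eigenvector v = (2,1); generalized eigenvector w with (A-λI)w=v is (-1,-1).
General solution: e^(5t)[K_1·v + K_2·(t·v + w)].
Applying x(0)=-2, z(0)=-3 gives K_1=1, K_2=4.

x(t) = 8te^(5t) - 2e^(5t), z(t) = 4te^(5t) - 3e^(5t)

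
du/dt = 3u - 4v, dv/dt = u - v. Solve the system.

Coefficient matrix A = [[3, -4], [1, -1]].
Characteristic polynomial det(A - λI) = λ^2 - 2λ + 1 = 0.
Single eigenvalue λ = 1 with algebraic multiplicity 2.
Eigenvector v = (-2,-1); generalized eigenvector w with (A-λI)w=v is (-1,0).
General solution: e^(t)[c_1·v + c_2·(t·v + w)].

u(t) = -2c_1e^(t) - 2c_2te^(t) - c_2e^(t), v(t) = -c_1e^(t) - c_2te^(t)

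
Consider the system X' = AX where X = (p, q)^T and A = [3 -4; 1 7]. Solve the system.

Coefficient matrix A = [[3, -4], [1, 7]].
Characteristic polynomial det(A - λI) = λ^2 - 10λ + 25 = 0.
Single eigenvalue λ = 5 with algebraic multiplicity 2.
Eigenvector v = (-2,1); generalized eigenvector w with (A-λI)w=v is (1,0).
General solution: e^(5t)[K_1·v + K_2·(t·v + w)].

p(t) = -2K_1e^(5t) - 2K_2te^(5t) + K_2e^(5t), q(t) = K_1e^(5t) + K_2te^(5t)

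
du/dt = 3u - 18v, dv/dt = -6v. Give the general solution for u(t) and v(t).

u(t) = C_1e^(3t) - 2C_2e^(-6t), v(t) = -C_2e^(-6t)

Coefficient matrix A = [[3, -18], [0, -6]].
Characteristic polynomial det(A - λI) = λ^2 + 3λ - 18 = 0.
Eigenvalues λ = 3, -6.
For λ=3: (A-λI) row 1 is [0, -18], so an eigenvector is (1, 0).
For λ=-6: (A-λI) row 1 is [9, -18], so an eigenvector is (-2, -1).
General solution: C_1e^(3t)(1,0) + C_2e^(-6t)(-2,-1).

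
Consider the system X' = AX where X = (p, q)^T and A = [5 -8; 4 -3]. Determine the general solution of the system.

p(t) = -c_1e^(t)sin(4t) + c_1e^(t)cos(4t) + c_2e^(t)sin(4t) + c_2e^(t)cos(4t), q(t) = c_1e^(t)cos(4t) + c_2e^(t)sin(4t)

Coefficient matrix A = [[5, -8], [4, -3]].
Characteristic polynomial det(A - λI) = λ^2 - 2λ + 17 = 0.
Eigenvalues λ = 1 ± 4i (complex conjugate pair).
For λ=1+4i: an eigenvector is (1,1) - i(-1,0) = (1 + i, 1).
A real fundamental pair from Re and Im of e^((1+4i)t)v: X_1 = e^(t)(cos(4t)·(1,1) + sin(4t)·(-1,0)), X_2 = e^(t)(sin(4t)·(1,1) - cos(4t)·(-1,0)).
General solution: c_1X_1 + c_2X_2.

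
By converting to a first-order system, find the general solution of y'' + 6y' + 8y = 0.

Let x_1 = y, x_2 = y'. Then x_1' = x_2 and x_2' = -8x_1 - 6x_2.
A = [[0,1],[-8,-6]]; det(A-λI) = λ^2 + 6λ + 8.
Eigenvalues λ = -4, -2 with eigenvectors (1,-4), (1,-2).

y(t) = c_1e^(-4t) + c_2e^(-2t)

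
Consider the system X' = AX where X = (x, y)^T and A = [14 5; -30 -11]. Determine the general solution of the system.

Coefficient matrix A = [[14, 5], [-30, -11]].
Characteristic polynomial det(A - λI) = λ^2 - 3λ - 4 = 0.
Eigenvalues λ = -1, 4.
For λ=-1: (A-λI) row 1 is [15, 5], so an eigenvector is (1, -3).
For λ=4: (A-λI) row 1 is [10, 5], so an eigenvector is (1, -2).
General solution: c_1e^(-t)(1,-3) + c_2e^(4t)(1,-2).

x(t) = c_1e^(-t) + c_2e^(4t), y(t) = -3c_1e^(-t) - 2c_2e^(4t)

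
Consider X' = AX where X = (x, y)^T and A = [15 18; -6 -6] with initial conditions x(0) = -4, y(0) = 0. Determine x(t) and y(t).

x(t) = -16e^(6t) + 12e^(3t), y(t) = 8e^(6t) - 8e^(3t)

Coefficient matrix A = [[15, 18], [-6, -6]].
Characteristic polynomial det(A - λI) = λ^2 - 9λ + 18 = 0.
Eigenvalues λ = 6, 3.
For λ=6: (A-λI) row 1 is [9, 18], so an eigenvector is (2, -1).
For λ=3: (A-λI) row 1 is [12, 18], so an eigenvector is (-3, 2).
General solution: c_1e^(6t)(2,-1) + c_2e^(3t)(-3,2).
Applying x(0)=-4, y(0)=0 gives c_1=-8, c_2=-4.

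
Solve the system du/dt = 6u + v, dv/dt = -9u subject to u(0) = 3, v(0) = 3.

Coefficient matrix A = [[6, 1], [-9, 0]].
Characteristic polynomial det(A - λI) = λ^2 - 6λ + 9 = 0.
Single eigenvalue λ = 3 with algebraic multiplicity 2.
Eigenvector v = (1,-3); generalized eigenvector w with (A-λI)w=v is (0,1).
General solution: e^(3t)[c_1·v + c_2·(t·v + w)].
Applying u(0)=3, v(0)=3 gives c_1=3, c_2=12.

u(t) = 12te^(3t) + 3e^(3t), v(t) = -36te^(3t) + 3e^(3t)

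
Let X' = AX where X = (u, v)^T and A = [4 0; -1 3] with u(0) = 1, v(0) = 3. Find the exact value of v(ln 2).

16

A = [[4,0],[-1,3]]; eigenvalues λ = 4, 3.
Eigenvectors: (-1,1) for λ=4, (0,-1) for λ=3.
From the initial condition, c_1 = -1, c_2 = -4.
v(ln 2) = (-1)(2^4)(1) + (-4)(2^3)(-1) = 16.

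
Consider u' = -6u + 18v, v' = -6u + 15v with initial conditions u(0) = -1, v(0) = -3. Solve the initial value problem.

Coefficient matrix A = [[-6, 18], [-6, 15]].
Characteristic polynomial det(A - λI) = λ^2 - 9λ + 18 = 0.
Eigenvalues λ = 3, 6.
For λ=3: (A-λI) row 1 is [-9, 18], so an eigenvector is (2, 1).
For λ=6: (A-λI) row 1 is [-12, 18], so an eigenvector is (-3, -2).
General solution: C_1e^(3t)(2,1) + C_2e^(6t)(-3,-2).
Applying u(0)=-1, v(0)=-3 gives C_1=7, C_2=5.

u(t) = -15e^(6t) + 14e^(3t), v(t) = -10e^(6t) + 7e^(3t)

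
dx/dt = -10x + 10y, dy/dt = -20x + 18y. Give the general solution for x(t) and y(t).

Coefficient matrix A = [[-10, 10], [-20, 18]].
Characteristic polynomial det(A - λI) = λ^2 - 8λ + 20 = 0.
Eigenvalues λ = 4 ± 2i (complex conjugate pair).
For λ=4+2i: an eigenvector is (-2,-3) - i(-1,-1) = (-2 + i, -3 + i).
A real fundamental pair from Re and Im of e^((4+2i)t)v: X_1 = e^(4t)(cos(2t)·(-2,-3) + sin(2t)·(-1,-1)), X_2 = e^(4t)(sin(2t)·(-2,-3) - cos(2t)·(-1,-1)).
General solution: c_1X_1 + c_2X_2.

x(t) = -c_1e^(4t)sin(2t) - 2c_1e^(4t)cos(2t) - 2c_2e^(4t)sin(2t) + c_2e^(4t)cos(2t), y(t) = -c_1e^(4t)sin(2t) - 3c_1e^(4t)cos(2t) - 3c_2e^(4t)sin(2t) + c_2e^(4t)cos(2t)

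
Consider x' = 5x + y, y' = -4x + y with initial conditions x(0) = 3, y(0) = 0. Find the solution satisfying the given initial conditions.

x(t) = 6te^(3t) + 3e^(3t), y(t) = -12te^(3t)

Coefficient matrix A = [[5, 1], [-4, 1]].
Characteristic polynomial det(A - λI) = λ^2 - 6λ + 9 = 0.
Single eigenvalue λ = 3 with algebraic multiplicity 2.
Eigenvector v = (1,-2); generalized eigenvector w with (A-λI)w=v is (2,-3).
General solution: e^(3t)[C_1·v + C_2·(t·v + w)].
Applying x(0)=3, y(0)=0 gives C_1=-9, C_2=6.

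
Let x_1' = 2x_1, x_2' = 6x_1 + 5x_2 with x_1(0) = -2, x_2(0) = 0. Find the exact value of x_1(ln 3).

A = [[2,0],[6,5]]; eigenvalues λ = 2, 5.
Eigenvectors: (1,-2) for λ=2, (0,1) for λ=5.
From the initial condition, c_1 = -2, c_2 = -4.
x_1(ln 3) = (-2)(3^2)(1) + (-4)(3^5)(0) = -18.

-18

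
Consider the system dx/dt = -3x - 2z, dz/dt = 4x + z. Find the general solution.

x(t) = -c_1e^(-t)sin(2t) + c_2e^(-t)cos(2t), z(t) = c_1e^(-t)sin(2t) + c_1e^(-t)cos(2t) + c_2e^(-t)sin(2t) - c_2e^(-t)cos(2t)

Coefficient matrix A = [[-3, -2], [4, 1]].
Characteristic polynomial det(A - λI) = λ^2 + 2λ + 5 = 0.
Eigenvalues λ = -1 ± 2i (complex conjugate pair).
For λ=-1+2i: an eigenvector is (0,1) - i(-1,1) = (0 + i, 1 - i).
A real fundamental pair from Re and Im of e^((-1+2i)t)v: X_1 = e^(-t)(cos(2t)·(0,1) + sin(2t)·(-1,1)), X_2 = e^(-t)(sin(2t)·(0,1) - cos(2t)·(-1,1)).
General solution: c_1X_1 + c_2X_2.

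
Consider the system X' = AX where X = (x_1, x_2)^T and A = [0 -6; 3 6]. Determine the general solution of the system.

x_1(t) = -K_1e^(3t)sin(3t) + K_1e^(3t)cos(3t) + K_2e^(3t)sin(3t) + K_2e^(3t)cos(3t), x_2(t) = K_1e^(3t)sin(3t) - K_2e^(3t)cos(3t)

Coefficient matrix A = [[0, -6], [3, 6]].
Characteristic polynomial det(A - λI) = λ^2 - 6λ + 18 = 0.
Eigenvalues λ = 3 ± 3i (complex conjugate pair).
For λ=3+3i: an eigenvector is (1,0) - i(-1,1) = (1 + i, 0 - i).
A real fundamental pair from Re and Im of e^((3+3i)t)v: X_1 = e^(3t)(cos(3t)·(1,0) + sin(3t)·(-1,1)), X_2 = e^(3t)(sin(3t)·(1,0) - cos(3t)·(-1,1)).
General solution: K_1X_1 + K_2X_2.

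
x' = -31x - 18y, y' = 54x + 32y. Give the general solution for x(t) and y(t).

x(t) = 2c_1e^(-4t) - c_2e^(5t), y(t) = -3c_1e^(-4t) + 2c_2e^(5t)

Coefficient matrix A = [[-31, -18], [54, 32]].
Characteristic polynomial det(A - λI) = λ^2 - λ - 20 = 0.
Eigenvalues λ = -4, 5.
For λ=-4: (A-λI) row 1 is [-27, -18], so an eigenvector is (2, -3).
For λ=5: (A-λI) row 1 is [-36, -18], so an eigenvector is (-1, 2).
General solution: c_1e^(-4t)(2,-3) + c_2e^(5t)(-1,2).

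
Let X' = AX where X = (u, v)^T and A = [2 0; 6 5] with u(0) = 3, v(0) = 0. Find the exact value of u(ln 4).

48

A = [[2,0],[6,5]]; eigenvalues λ = 5, 2.
Eigenvectors: (0,1) for λ=5, (1,-2) for λ=2.
From the initial condition, c_1 = 6, c_2 = 3.
u(ln 4) = (6)(4^5)(0) + (3)(4^2)(1) = 48.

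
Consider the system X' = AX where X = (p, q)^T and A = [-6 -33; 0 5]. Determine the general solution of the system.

p(t) = -3c_1e^(5t) - c_2e^(-6t), q(t) = c_1e^(5t)

Coefficient matrix A = [[-6, -33], [0, 5]].
Characteristic polynomial det(A - λI) = λ^2 + λ - 30 = 0.
Eigenvalues λ = 5, -6.
For λ=5: (A-λI) row 1 is [-11, -33], so an eigenvector is (-3, 1).
For λ=-6: (A-λI) row 1 is [0, -33], so an eigenvector is (-1, 0).
General solution: c_1e^(5t)(-3,1) + c_2e^(-6t)(-1,0).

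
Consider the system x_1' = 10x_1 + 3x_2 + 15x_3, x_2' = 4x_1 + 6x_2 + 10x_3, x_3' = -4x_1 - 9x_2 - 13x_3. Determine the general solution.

x_1(t) = 2K_1e^(4t) - 3K_2e^(2t) - 3K_3e^(-3t), x_2(t) = K_1e^(4t) - 2K_2e^(2t) - 2K_3e^(-3t), x_3(t) = -K_1e^(4t) + 2K_2e^(2t) + 3K_3e^(-3t)

Coefficient matrix A = [[10, 3, 15], [4, 6, 10], [-4, -9, -13]].
det(A - λI) = 0 gives eigenvalues λ = 4, 2, -3.
For λ=4: eigenvector (2,1,-1).
For λ=2: eigenvector (-3,-2,2).
For λ=-3: eigenvector (-3,-2,3).
General solution: K_1e^(4t)(2,1,-1) + K_2e^(2t)(-3,-2,2) + K_3e^(-3t)(-3,-2,3).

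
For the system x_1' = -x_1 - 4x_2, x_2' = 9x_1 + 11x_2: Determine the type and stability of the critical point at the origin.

A = [[-1,-4],[9,11]]; det(A-λI) = λ^2 - 10λ + 25.
repeated λ = 5 with a single eigenvector.

unstable improper node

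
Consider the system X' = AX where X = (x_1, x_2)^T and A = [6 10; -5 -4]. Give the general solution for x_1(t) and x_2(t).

x_1(t) = -c_1e^(t)sin(5t) + c_1e^(t)cos(5t) + c_2e^(t)sin(5t) + c_2e^(t)cos(5t), x_2(t) = -c_1e^(t)cos(5t) - c_2e^(t)sin(5t)

Coefficient matrix A = [[6, 10], [-5, -4]].
Characteristic polynomial det(A - λI) = λ^2 - 2λ + 26 = 0.
Eigenvalues λ = 1 ± 5i (complex conjugate pair).
For λ=1+5i: an eigenvector is (1,-1) - i(-1,0) = (1 + i, -1).
A real fundamental pair from Re and Im of e^((1+5i)t)v: X_1 = e^(t)(cos(5t)·(1,-1) + sin(5t)·(-1,0)), X_2 = e^(t)(sin(5t)·(1,-1) - cos(5t)·(-1,0)).
General solution: c_1X_1 + c_2X_2.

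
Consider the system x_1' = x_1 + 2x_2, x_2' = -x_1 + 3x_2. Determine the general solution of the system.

x_1(t) = -K_1e^(2t)sin(t) + K_1e^(2t)cos(t) + K_2e^(2t)sin(t) + K_2e^(2t)cos(t), x_2(t) = -K_1e^(2t)sin(t) + K_2e^(2t)cos(t)

Coefficient matrix A = [[1, 2], [-1, 3]].
Characteristic polynomial det(A - λI) = λ^2 - 4λ + 5 = 0.
Eigenvalues λ = 2 ± i (complex conjugate pair).
For λ=2+i: an eigenvector is (1,0) - i(-1,-1) = (1 + i, 0 + i).
A real fundamental pair from Re and Im of e^((2+i)t)v: X_1 = e^(2t)(cos(t)·(1,0) + sin(t)·(-1,-1)), X_2 = e^(2t)(sin(t)·(1,0) - cos(t)·(-1,-1)).
General solution: K_1X_1 + K_2X_2.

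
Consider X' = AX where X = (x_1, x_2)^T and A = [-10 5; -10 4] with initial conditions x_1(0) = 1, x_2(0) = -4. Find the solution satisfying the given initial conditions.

Coefficient matrix A = [[-10, 5], [-10, 4]].
Characteristic polynomial det(A - λI) = λ^2 + 6λ + 10 = 0.
Eigenvalues λ = -3 ± i (complex conjugate pair).
For λ=-3+i: an eigenvector is (1,1) - i(-2,-3) = (1 + 2i, 1 + 3i).
A real fundamental pair from Re and Im of e^((-3+i)t)v: X_1 = e^(-3t)(cos(t)·(1,1) + sin(t)·(-2,-3)), X_2 = e^(-3t)(sin(t)·(1,1) - cos(t)·(-2,-3)).
General solution: C_1X_1 + C_2X_2.
Applying x_1(0)=1, x_2(0)=-4 gives C_1=11, C_2=-5.

x_1(t) = -27e^(-3t)sin(t) + e^(-3t)cos(t), x_2(t) = -38e^(-3t)sin(t) - 4e^(-3t)cos(t)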